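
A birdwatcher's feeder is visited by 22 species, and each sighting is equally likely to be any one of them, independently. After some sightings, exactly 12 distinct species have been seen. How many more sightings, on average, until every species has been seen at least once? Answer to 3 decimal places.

64.437

With k distinct species already seen, the next new one takes an expected 22/(22-k) sightings.
Sum over k = 12,...,21: E = 22/10 + 22/9 + 22/8 + ... + 22/2 + 22/1 = 64.4373.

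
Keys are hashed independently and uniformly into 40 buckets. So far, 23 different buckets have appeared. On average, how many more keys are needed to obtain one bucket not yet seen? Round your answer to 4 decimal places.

2.3529

The number of keys until the next new bucket is geometric with success probability 17/40, so its mean is 40/17.
E = 40/17 = 2.35294.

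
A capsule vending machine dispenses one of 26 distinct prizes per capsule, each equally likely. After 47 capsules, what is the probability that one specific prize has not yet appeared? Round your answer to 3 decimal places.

Each capsule misses the fixed prize with probability (26-1)/26 = 25/26, independently.
P(still missing after 47) = (25/26)^47 = 0.1583.

0.158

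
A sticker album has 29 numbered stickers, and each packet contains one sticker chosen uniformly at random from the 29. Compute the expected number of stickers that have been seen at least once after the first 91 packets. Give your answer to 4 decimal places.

27.8100

For each sticker, P(seen in 91 packets) = 1 - (28/29)^91 = 0.95896.
By linearity of expectation, E[distinct seen] = 29·(1 - (28/29)^91) = 27.80996.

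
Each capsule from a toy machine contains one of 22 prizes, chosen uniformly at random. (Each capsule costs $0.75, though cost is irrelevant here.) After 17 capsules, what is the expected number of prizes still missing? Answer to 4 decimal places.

For each prize, P(unseen after 17) = (21/22)^17 = 0.45346.
By linearity of expectation, E[unseen] = 22·(21/22)^17 = 9.97620.

9.9762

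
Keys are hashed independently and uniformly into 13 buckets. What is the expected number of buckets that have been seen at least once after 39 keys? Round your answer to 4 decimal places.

12.4269

For each bucket, P(seen in 39 keys) = 1 - (12/13)^39 = 0.95592.
By linearity of expectation, E[distinct seen] = 13·(1 - (12/13)^39) = 12.42691.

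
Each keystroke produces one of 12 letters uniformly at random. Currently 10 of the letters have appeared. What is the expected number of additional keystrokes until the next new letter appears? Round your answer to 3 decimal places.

The number of keystrokes until the next new letter is geometric with success probability 2/12, so its mean is 12/2.
E = 12/2 = 6.0000.

6.000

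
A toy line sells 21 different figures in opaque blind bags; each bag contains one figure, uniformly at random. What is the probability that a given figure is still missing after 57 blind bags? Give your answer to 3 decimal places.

On each blind bag the fixed figure fails to appear with probability 20/21.
P(still missing after 57) = (20/21)^57 = 0.0620.

0.062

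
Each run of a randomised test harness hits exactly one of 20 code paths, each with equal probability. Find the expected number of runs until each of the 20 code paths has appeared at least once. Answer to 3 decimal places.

The wait to go from k to k+1 distinct code paths is geometric with mean 20/(20-k).
E[T] = 20/20 + 20/19 + 20/18 + ... + 20/2 + 20/1 = 20·H_{20}.
H_{20} = 3.5977, so E[T] = 71.9548.

71.955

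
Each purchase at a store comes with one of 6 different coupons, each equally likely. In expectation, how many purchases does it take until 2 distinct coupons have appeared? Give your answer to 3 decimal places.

2.200

Going from k to k+1 distinct takes a geometric number of purchases with mean 6/(6-k).
Sum over k = 0,...,1: E = 6/6 + 6/5 = 2.2000.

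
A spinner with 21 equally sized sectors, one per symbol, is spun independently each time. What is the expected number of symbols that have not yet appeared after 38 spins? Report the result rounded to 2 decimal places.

For each symbol, P(unseen after 38) = (20/21)^38 = 0.157.
By linearity of expectation, E[unseen] = 21·(20/21)^38 = 3.289.

3.29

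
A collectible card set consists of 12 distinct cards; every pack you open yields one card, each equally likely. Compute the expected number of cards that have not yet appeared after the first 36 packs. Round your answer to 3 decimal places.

For each card, P(unseen after 36) = (11/12)^36 = 0.0436.
By linearity of expectation, E[unseen] = 12·(11/12)^36 = 0.5234.

0.523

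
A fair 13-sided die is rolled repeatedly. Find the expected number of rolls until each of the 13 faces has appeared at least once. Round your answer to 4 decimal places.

Split into phases: going from k distinct to k+1 distinct takes on average 13/(13-k) rolls.
E[T] = 13/13 + 13/12 + 13/11 + ... + 13/2 + 13/1 = 13·H_{13}.
H_{13} = 3.18013, so E[T] = 41.34174.

41.3417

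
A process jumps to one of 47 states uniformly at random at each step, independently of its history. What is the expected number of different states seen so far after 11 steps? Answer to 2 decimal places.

9.90

For each state, P(seen in 11 steps) = 1 - (46/47)^11 = 0.211.
By linearity of expectation, E[distinct seen] = 47·(1 - (46/47)^11) = 9.901.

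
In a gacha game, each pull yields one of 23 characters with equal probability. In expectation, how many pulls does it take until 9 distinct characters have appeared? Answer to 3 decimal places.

11.103

Going from k to k+1 distinct takes a geometric number of pulls with mean 23/(23-k).
Sum over k = 0,...,8: E = 23/23 + 23/22 + 23/21 + ... + 23/16 + 23/15 = 11.1028.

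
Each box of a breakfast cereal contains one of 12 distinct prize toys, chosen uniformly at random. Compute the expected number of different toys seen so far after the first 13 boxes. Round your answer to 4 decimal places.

For each toy, P(seen in 13 boxes) = 1 - (11/12)^13 = 0.67734.
By linearity of expectation, E[distinct seen] = 12·(1 - (11/12)^13) = 8.12805.

8.1280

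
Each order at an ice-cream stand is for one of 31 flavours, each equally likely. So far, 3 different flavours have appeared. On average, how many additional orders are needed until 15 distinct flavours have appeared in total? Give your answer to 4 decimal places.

The wait to go from k to k+1 distinct flavours is geometric with mean 31/(31-k).
Sum over k = 3,...,14: E = 31/28 + 31/27 + 31/26 + ... + 31/18 + 31/17 = 16.93970.

16.9397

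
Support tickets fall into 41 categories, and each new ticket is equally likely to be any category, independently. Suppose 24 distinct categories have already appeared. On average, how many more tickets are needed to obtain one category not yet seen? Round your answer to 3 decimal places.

Each ticket yields a new category with probability (41-24)/41 = 17/41, so the wait is geometric with mean 41/17.
E = 41/17 = 2.4118.

2.412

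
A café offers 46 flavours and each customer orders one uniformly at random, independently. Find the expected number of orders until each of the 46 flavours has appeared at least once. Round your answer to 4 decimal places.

203.1676

Split into phases: going from k distinct to k+1 distinct takes on average 46/(46-k) orders.
E[T] = 46/46 + 46/45 + 46/44 + ... + 46/2 + 46/1 = 46·H_{46}.
H_{46} = 4.41669, so E[T] = 203.16761.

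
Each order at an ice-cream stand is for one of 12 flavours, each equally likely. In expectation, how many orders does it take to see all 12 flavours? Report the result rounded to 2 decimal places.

37.24

After k distinct flavours have appeared, the next order gives a new one with probability (12-k)/12, so the expected wait for the (k+1)-th is 12/(12-k).
E[T] = 12/12 + 12/11 + 12/10 + ... + 12/2 + 12/1 = 12·H_{12}.
H_{12} = 3.103, so E[T] = 37.239.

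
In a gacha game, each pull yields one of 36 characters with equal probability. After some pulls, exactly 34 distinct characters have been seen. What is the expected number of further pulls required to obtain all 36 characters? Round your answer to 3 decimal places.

54.000

With k distinct characters already seen, the next new one takes an expected 36/(36-k) pulls.
Sum over k = 34,...,35: E = 36/2 + 36/1 = 54.0000.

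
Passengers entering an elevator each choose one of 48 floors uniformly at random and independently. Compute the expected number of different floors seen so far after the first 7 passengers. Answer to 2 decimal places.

6.58

For each floor, P(seen in 7 passengers) = 1 - (47/48)^7 = 0.137.
By linearity of expectation, E[distinct seen] = 48·(1 - (47/48)^7) = 6.577.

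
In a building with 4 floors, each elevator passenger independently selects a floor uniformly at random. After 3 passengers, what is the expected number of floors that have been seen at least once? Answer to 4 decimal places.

2.3125

For each floor, P(seen in 3 passengers) = 1 - (3/4)^3 = 0.57813.
By linearity of expectation, E[distinct seen] = 4·(1 - (3/4)^3) = 2.31250.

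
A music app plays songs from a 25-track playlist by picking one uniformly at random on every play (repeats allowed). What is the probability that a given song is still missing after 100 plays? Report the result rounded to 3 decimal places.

0.017

Each play misses the fixed song with probability (25-1)/25 = 24/25, independently.
P(still missing after 100) = (24/25)^100 = 0.0169.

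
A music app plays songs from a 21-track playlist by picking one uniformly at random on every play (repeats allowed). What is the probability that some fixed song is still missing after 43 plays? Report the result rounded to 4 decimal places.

0.1227

On each play the fixed song fails to appear with probability 20/21.
P(still missing after 43) = (20/21)^43 = 0.12270.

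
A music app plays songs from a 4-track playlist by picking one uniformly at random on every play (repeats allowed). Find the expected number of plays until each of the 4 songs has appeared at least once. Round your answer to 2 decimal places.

8.33

After k distinct songs have appeared, the next play gives a new one with probability (4-k)/4, so the expected wait for the (k+1)-th is 4/(4-k).
E[T] = 4/4 + 4/3 + 4/2 + 4/1 = 4·H_{4}.
H_{4} = 2.083, so E[T] = 8.333.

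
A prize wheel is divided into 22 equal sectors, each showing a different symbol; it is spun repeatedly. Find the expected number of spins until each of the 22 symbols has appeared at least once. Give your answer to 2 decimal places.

81.20

After k distinct symbols have appeared, the next spin gives a new one with probability (22-k)/22, so the expected wait for the (k+1)-th is 22/(22-k).
E[T] = 22/22 + 22/21 + 22/20 + ... + 22/2 + 22/1 = 22·H_{22}.
H_{22} = 3.691, so E[T] = 81.198.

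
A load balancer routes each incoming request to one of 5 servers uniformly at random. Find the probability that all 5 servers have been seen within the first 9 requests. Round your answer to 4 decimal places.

0.4271

By inclusion–exclusion over which servers are missing,
P(all seen) = Σ_{j=0}^{5} (-1)^j C(5,j)((5-j)/5)^9
= 1.00000 - 0.67109 + 0.10078 - 0.00262 + 0.00000 - 0.00000
= 0.42707.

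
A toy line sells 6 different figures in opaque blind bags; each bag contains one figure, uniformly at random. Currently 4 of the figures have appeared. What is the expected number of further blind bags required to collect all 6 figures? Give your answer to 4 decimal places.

9.0000

The wait to go from k to k+1 distinct figures is geometric with mean 6/(6-k).
Sum over k = 4,...,5: E = 6/2 + 6/1 = 9.00000.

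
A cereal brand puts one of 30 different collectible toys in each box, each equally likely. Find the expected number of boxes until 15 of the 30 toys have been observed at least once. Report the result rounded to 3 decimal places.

Going from k to k+1 distinct takes a geometric number of boxes with mean 30/(30-k).
Sum over k = 0,...,14: E = 30/30 + 30/29 + 30/28 + ... + 30/17 + 30/16 = 20.3027.

20.303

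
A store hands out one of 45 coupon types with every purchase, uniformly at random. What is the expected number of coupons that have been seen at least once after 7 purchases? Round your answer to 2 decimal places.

For each coupon, P(seen in 7 purchases) = 1 - (44/45)^7 = 0.146.
By linearity of expectation, E[distinct seen] = 45·(1 - (44/45)^7) = 6.550.

6.55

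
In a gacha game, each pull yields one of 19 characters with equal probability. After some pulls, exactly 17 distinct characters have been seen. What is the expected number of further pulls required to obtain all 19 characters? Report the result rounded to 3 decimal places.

From k distinct to k+1 distinct takes on average 19/(19-k) pulls.
Sum over k = 17,...,18: E = 19/2 + 19/1 = 28.5000.

28.500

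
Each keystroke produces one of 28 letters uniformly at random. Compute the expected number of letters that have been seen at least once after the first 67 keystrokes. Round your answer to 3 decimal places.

For each letter, P(seen in 67 keystrokes) = 1 - (27/28)^67 = 0.9125.
By linearity of expectation, E[distinct seen] = 28·(1 - (27/28)^67) = 25.5513.

25.551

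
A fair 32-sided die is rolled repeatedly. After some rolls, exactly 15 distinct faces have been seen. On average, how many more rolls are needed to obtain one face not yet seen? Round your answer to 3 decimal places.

1.882

Each roll yields a new face with probability (32-15)/32 = 17/32, so the wait is geometric with mean 32/17.
E = 32/17 = 1.8824.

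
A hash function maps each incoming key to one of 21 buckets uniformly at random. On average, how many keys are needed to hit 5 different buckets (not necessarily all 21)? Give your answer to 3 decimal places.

5.557

With k distinct buckets already seen, the next new one arrives after an expected 21/(21-k) keys.
Sum over k = 0,...,4: E = 21/21 + 21/20 + 21/19 + 21/18 + 21/17 = 5.5572.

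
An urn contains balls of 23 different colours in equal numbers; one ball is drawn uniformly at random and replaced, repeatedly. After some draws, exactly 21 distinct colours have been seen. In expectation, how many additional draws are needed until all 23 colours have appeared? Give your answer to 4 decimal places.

34.5000

The wait to go from k to k+1 distinct colours is geometric with mean 23/(23-k).
Sum over k = 21,...,22: E = 23/2 + 23/1 = 34.50000.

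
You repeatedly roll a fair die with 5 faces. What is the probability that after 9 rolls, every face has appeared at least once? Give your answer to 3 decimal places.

By inclusion–exclusion over which faces are missing,
P(all seen) = Σ_{j=0}^{5} (-1)^j C(5,j)((5-j)/5)^9
= 1.0000 - 0.6711 + 0.1008 - 0.0026 + 0.0000 - 0.0000
= 0.4271.

0.427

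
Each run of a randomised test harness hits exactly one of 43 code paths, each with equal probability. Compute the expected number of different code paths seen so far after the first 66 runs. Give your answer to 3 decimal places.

33.901

For each code path, P(seen in 66 runs) = 1 - (42/43)^66 = 0.7884.
By linearity of expectation, E[distinct seen] = 43·(1 - (42/43)^66) = 33.9008.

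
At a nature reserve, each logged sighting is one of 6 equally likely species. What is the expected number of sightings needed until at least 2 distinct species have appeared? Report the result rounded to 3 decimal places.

2.200

Going from k to k+1 distinct takes a geometric number of sightings with mean 6/(6-k).
Sum over k = 0,...,1: E = 6/6 + 6/5 = 2.2000.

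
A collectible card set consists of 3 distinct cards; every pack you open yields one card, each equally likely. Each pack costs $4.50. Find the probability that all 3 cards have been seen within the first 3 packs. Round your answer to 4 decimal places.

0.2222

Let A_i be the event that card i is missing after 3 packs. By inclusion–exclusion on the A_i,
P(all seen) = Σ_{j=0}^{3} (-1)^j C(3,j)((3-j)/3)^3
= 1.00000 - 0.88889 + 0.11111 - 0.00000
= 0.22222.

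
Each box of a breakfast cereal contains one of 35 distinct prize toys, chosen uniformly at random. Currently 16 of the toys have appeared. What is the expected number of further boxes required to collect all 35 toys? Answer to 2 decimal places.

124.17

With k distinct toys already seen, the next new one takes an expected 35/(35-k) boxes.
Sum over k = 16,...,34: E = 35/19 + 35/18 + 35/17 + ... + 35/2 + 35/1 = 124.171.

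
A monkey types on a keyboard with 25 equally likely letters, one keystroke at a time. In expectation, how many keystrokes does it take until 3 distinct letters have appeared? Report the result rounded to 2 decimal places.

With k distinct letters already seen, the next new one arrives after an expected 25/(25-k) keystrokes.
Sum over k = 0,...,2: E = 25/25 + 25/24 + 25/23 = 3.129.

3.13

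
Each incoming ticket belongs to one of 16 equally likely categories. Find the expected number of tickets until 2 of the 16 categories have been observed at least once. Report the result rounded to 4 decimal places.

2.0667

Going from k to k+1 distinct takes a geometric number of tickets with mean 16/(16-k).
Sum over k = 0,...,1: E = 16/16 + 16/15 = 2.06667.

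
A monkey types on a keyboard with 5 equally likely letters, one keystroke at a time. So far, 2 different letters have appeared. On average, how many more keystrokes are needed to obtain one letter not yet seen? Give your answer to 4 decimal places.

The number of keystrokes until the next new letter is geometric with success probability 3/5, so its mean is 5/3.
E = 5/3 = 1.66667.

1.6667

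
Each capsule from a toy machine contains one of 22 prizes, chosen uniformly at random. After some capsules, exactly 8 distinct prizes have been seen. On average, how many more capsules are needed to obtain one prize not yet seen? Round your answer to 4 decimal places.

1.5714

The number of capsules until the next new prize is geometric with success probability 14/22, so its mean is 22/14.
E = 22/14 = 1.57143.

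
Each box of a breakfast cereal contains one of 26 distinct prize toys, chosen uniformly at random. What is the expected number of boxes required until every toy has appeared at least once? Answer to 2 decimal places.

100.21

Split into phases: going from k distinct to k+1 distinct takes on average 26/(26-k) boxes.
E[T] = 26/26 + 26/25 + 26/24 + ... + 26/2 + 26/1 = 26·H_{26}.
H_{26} = 3.854, so E[T] = 100.215.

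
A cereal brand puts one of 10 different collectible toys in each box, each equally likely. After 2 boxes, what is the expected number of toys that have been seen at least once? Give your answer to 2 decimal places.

For each toy, P(seen in 2 boxes) = 1 - (9/10)^2 = 0.190.
By linearity of expectation, E[distinct seen] = 10·(1 - (9/10)^2) = 1.900.

1.90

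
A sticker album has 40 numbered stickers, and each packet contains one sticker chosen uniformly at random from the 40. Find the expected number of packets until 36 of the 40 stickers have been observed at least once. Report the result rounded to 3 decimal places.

87.808

With k distinct stickers already seen, the next new one arrives after an expected 40/(40-k) packets.
Sum over k = 0,...,35: E = 40/40 + 40/39 + 40/38 + ... + 40/6 + 40/5 = 87.8084.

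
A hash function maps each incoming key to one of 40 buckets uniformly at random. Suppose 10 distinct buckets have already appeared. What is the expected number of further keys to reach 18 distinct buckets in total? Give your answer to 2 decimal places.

From k distinct to k+1 distinct takes on average 40/(40-k) keys.
Sum over k = 10,...,17: E = 40/30 + 40/29 + 40/28 + ... + 40/24 + 40/23 = 12.167.

12.17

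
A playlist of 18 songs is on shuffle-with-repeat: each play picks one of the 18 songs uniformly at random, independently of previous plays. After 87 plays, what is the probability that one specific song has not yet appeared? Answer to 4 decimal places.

Each play misses the fixed song with probability (18-1)/18 = 17/18, independently.
P(still missing after 87) = (17/18)^87 = 0.00692.

0.0069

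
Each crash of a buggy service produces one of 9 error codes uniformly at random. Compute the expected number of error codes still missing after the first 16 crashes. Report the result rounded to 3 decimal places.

For each error code, P(unseen after 16) = (8/9)^16 = 0.1519.
By linearity of expectation, E[unseen] = 9·(8/9)^16 = 1.3671.

1.367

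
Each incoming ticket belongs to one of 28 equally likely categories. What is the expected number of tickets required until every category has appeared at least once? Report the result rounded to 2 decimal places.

The wait to go from k to k+1 distinct categories is geometric with mean 28/(28-k).
E[T] = 28/28 + 28/27 + 28/26 + ... + 28/2 + 28/1 = 28·H_{28}.
H_{28} = 3.927, so E[T] = 109.961.

109.96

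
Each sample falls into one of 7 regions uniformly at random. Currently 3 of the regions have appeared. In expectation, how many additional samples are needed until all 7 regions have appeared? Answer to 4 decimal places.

14.5833

With k distinct regions already seen, the next new one takes an expected 7/(7-k) samples.
Sum over k = 3,...,6: E = 7/4 + 7/3 + 7/2 + 7/1 = 14.58333.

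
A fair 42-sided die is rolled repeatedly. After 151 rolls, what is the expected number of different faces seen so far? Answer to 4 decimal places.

40.8960

For each face, P(seen in 151 rolls) = 1 - (41/42)^151 = 0.97371.
By linearity of expectation, E[distinct seen] = 42·(1 - (41/42)^151) = 40.89600.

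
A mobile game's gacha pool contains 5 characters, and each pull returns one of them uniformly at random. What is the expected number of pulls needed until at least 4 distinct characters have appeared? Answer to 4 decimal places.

6.4167

Going from k to k+1 distinct takes a geometric number of pulls with mean 5/(5-k).
Sum over k = 0,...,3: E = 5/5 + 5/4 + 5/3 + 5/2 = 6.41667.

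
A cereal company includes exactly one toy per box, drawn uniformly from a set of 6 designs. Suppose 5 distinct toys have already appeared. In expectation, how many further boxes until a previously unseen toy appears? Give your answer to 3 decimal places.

6.000

Each box yields a new toy with probability (6-5)/6 = 1/6, so the wait is geometric with mean 6/1.
E = 6/1 = 6.0000.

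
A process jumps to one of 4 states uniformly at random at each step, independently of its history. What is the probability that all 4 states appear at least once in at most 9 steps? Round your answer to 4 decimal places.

0.7114

By inclusion–exclusion over which states are missing,
P(all seen) = Σ_{j=0}^{4} (-1)^j C(4,j)((4-j)/4)^9
= 1.00000 - 0.30034 + 0.01172 - 0.00002 + 0.00000
= 0.71136.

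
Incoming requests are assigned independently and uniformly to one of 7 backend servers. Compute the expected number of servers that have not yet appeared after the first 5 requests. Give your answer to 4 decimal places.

For each server, P(unseen after 5) = (6/7)^5 = 0.46266.
By linearity of expectation, E[unseen] = 7·(6/7)^5 = 3.23865.

3.2387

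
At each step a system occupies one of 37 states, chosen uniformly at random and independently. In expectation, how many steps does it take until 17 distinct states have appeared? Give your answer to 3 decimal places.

Going from k to k+1 distinct takes a geometric number of steps with mean 37/(37-k).
Sum over k = 0,...,16: E = 37/37 + 37/36 + 37/35 + ... + 37/22 + 37/21 = 22.3423.

22.342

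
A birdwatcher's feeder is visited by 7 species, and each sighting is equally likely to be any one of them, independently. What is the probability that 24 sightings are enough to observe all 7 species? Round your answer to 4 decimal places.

0.8334

Let A_i be the event that species i is missing after 24 sightings. By inclusion–exclusion on the A_i,
P(all seen) = Σ_{j=0}^{7} (-1)^j C(7,j)((7-j)/7)^24
= 1.00000 - 0.17313 + 0.00653 - 0.00005 + 0.00000 - 0.00000 + 0.00000 - 0.00000
= 0.83335.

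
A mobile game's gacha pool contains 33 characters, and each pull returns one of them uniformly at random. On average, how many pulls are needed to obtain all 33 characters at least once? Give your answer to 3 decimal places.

134.930

The wait to go from k to k+1 distinct characters is geometric with mean 33/(33-k).
E[T] = 33/33 + 33/32 + 33/31 + ... + 33/2 + 33/1 = 33·H_{33}.
H_{33} = 4.0888, so E[T] = 134.9303.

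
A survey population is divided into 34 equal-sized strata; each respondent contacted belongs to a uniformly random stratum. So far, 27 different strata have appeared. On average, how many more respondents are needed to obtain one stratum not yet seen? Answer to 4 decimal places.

4.8571

Each respondent yields a new stratum with probability (34-27)/34 = 7/34, so the wait is geometric with mean 34/7.
E = 34/7 = 4.85714.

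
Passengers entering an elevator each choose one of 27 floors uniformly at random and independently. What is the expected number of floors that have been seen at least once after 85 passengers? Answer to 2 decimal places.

25.91

For each floor, P(seen in 85 passengers) = 1 - (26/27)^85 = 0.960.
By linearity of expectation, E[distinct seen] = 27·(1 - (26/27)^85) = 25.908.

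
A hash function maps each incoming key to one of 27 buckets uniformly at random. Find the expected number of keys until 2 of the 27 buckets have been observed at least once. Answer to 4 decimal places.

With k distinct buckets already seen, the next new one arrives after an expected 27/(27-k) keys.
Sum over k = 0,...,1: E = 27/27 + 27/26 = 2.03846.

2.0385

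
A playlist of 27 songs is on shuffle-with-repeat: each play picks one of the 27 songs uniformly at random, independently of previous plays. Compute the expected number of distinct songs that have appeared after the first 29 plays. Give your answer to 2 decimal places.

17.96

For each song, P(seen in 29 plays) = 1 - (26/27)^29 = 0.665.
By linearity of expectation, E[distinct seen] = 27·(1 - (26/27)^29) = 17.963.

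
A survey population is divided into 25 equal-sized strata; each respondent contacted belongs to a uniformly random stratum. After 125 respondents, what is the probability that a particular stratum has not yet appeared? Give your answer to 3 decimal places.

On each respondent the fixed stratum fails to appear with probability 24/25.
P(still missing after 125) = (24/25)^125 = 0.0061.

0.006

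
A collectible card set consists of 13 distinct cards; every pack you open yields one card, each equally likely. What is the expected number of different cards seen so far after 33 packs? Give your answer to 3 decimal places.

For each card, P(seen in 33 packs) = 1 - (12/13)^33 = 0.9287.
By linearity of expectation, E[distinct seen] = 13·(1 - (12/13)^33) = 12.0736.

12.074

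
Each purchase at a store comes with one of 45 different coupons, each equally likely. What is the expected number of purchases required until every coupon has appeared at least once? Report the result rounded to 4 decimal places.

197.7727

The wait to go from k to k+1 distinct coupons is geometric with mean 45/(45-k).
E[T] = 45/45 + 45/44 + 45/43 + ... + 45/2 + 45/1 = 45·H_{45}.
H_{45} = 4.39495, so E[T] = 197.77267.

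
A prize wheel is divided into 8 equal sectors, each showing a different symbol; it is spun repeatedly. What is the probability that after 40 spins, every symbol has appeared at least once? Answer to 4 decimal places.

By inclusion–exclusion over which symbols are missing,
P(all seen) = Σ_{j=0}^{8} (-1)^j C(8,j)((8-j)/8)^40
= 1.00000 - 0.03832 + 0.00028 - 0.00000 + 0.00000 - 0.00000 + 0.00000 - 0.00000 + 0.00000
= 0.96196.

0.9620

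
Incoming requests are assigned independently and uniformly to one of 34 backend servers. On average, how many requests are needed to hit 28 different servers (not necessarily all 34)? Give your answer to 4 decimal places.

With k distinct servers already seen, the next new one arrives after an expected 34/(34-k) requests.
Sum over k = 0,...,27: E = 34/34 + 34/33 + 34/32 + ... + 34/8 + 34/7 = 56.71914.

56.7191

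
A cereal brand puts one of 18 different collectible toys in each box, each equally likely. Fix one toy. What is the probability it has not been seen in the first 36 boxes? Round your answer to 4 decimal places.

On each box the fixed toy fails to appear with probability 17/18.
P(still missing after 36) = (17/18)^36 = 0.12775.

0.1277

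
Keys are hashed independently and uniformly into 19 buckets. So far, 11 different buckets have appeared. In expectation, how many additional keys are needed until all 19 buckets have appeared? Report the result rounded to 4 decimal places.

From k distinct to k+1 distinct takes on average 19/(19-k) keys.
Sum over k = 11,...,18: E = 19/8 + 19/7 + 19/6 + ... + 19/2 + 19/1 = 51.63929.

51.6393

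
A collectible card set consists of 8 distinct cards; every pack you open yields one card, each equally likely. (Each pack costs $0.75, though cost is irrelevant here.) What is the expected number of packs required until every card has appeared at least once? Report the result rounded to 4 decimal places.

The wait to go from k to k+1 distinct cards is geometric with mean 8/(8-k).
E[T] = 8/8 + 8/7 + 8/6 + ... + 8/2 + 8/1 = 8·H_{8}.
H_{8} = 2.71786, so E[T] = 21.74286.

21.7429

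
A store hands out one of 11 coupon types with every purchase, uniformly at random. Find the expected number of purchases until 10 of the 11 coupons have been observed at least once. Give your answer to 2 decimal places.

With k distinct coupons already seen, the next new one arrives after an expected 11/(11-k) purchases.
Sum over k = 0,...,9: E = 11/11 + 11/10 + 11/9 + ... + 11/3 + 11/2 = 22.219.

22.22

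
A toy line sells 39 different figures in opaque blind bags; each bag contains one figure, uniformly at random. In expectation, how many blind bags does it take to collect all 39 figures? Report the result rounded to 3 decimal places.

Split into phases: going from k distinct to k+1 distinct takes on average 39/(39-k) blind bags.
E[T] = 39/39 + 39/38 + 39/37 + ... + 39/2 + 39/1 = 39·H_{39}.
H_{39} = 4.2535, so E[T] = 165.8882.

165.888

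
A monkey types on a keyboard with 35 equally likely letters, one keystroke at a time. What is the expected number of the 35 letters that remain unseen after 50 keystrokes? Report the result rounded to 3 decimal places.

8.215

For each letter, P(unseen after 50) = (34/35)^50 = 0.2347.
By linearity of expectation, E[unseen] = 35·(34/35)^50 = 8.2151.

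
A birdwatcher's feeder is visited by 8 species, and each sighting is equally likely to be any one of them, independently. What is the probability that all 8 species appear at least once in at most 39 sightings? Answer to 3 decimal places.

0.957

Let A_i be the event that species i is missing after 39 sightings. By inclusion–exclusion on the A_i,
P(all seen) = Σ_{j=0}^{8} (-1)^j C(8,j)((8-j)/8)^39
= 1.0000 - 0.0438 + 0.0004 - 0.0000 + 0.0000 - 0.0000 + 0.0000 - 0.0000 + 0.0000
= 0.9566.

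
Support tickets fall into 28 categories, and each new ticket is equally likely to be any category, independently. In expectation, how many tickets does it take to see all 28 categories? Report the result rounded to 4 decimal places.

After k distinct categories have appeared, the next ticket gives a new one with probability (28-k)/28, so the expected wait for the (k+1)-th is 28/(28-k).
E[T] = 28/28 + 28/27 + 28/26 + ... + 28/2 + 28/1 = 28·H_{28}.
H_{28} = 3.92717, so E[T] = 109.96079.

109.9608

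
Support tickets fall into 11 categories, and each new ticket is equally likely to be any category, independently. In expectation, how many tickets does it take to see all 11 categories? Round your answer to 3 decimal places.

33.219

After k distinct categories have appeared, the next ticket gives a new one with probability (11-k)/11, so the expected wait for the (k+1)-th is 11/(11-k).
E[T] = 11/11 + 11/10 + 11/9 + ... + 11/2 + 11/1 = 11·H_{11}.
H_{11} = 3.0199, so E[T] = 33.2187.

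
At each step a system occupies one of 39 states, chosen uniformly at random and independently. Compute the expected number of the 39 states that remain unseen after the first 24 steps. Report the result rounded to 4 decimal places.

20.9084

For each state, P(unseen after 24) = (38/39)^24 = 0.53611.
By linearity of expectation, E[unseen] = 39·(38/39)^24 = 20.90838.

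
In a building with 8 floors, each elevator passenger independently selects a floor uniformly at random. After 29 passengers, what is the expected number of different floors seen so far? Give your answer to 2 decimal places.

7.83

For each floor, P(seen in 29 passengers) = 1 - (7/8)^29 = 0.979.
By linearity of expectation, E[distinct seen] = 8·(1 - (7/8)^29) = 7.834.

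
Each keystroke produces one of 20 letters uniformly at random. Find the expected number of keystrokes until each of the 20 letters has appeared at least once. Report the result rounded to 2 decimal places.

71.95

After k distinct letters have appeared, the next keystroke gives a new one with probability (20-k)/20, so the expected wait for the (k+1)-th is 20/(20-k).
E[T] = 20/20 + 20/19 + 20/18 + ... + 20/2 + 20/1 = 20·H_{20}.
H_{20} = 3.598, so E[T] = 71.955.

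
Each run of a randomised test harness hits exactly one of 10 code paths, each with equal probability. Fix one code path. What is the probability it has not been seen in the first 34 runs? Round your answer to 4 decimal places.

Each run misses the fixed code path with probability (10-1)/10 = 9/10, independently.
P(still missing after 34) = (9/10)^34 = 0.02781.

0.0278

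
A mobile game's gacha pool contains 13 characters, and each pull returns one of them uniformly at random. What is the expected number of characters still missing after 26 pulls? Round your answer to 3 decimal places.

1.622

For each character, P(unseen after 26) = (12/13)^26 = 0.1248.
By linearity of expectation, E[unseen] = 13·(12/13)^26 = 1.6223.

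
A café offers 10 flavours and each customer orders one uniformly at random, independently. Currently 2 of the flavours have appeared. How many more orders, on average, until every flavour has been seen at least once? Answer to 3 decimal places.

The wait to go from k to k+1 distinct flavours is geometric with mean 10/(10-k).
Sum over k = 2,...,9: E = 10/8 + 10/7 + 10/6 + ... + 10/2 + 10/1 = 27.1786.

27.179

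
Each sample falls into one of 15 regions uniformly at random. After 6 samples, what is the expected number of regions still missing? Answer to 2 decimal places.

9.92

For each region, P(unseen after 6) = (14/15)^6 = 0.661.
By linearity of expectation, E[unseen] = 15·(14/15)^6 = 9.915.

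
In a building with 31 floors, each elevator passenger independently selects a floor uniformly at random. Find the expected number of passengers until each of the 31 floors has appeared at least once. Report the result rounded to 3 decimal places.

124.845

The wait to go from k to k+1 distinct floors is geometric with mean 31/(31-k).
E[T] = 31/31 + 31/30 + 31/29 + ... + 31/2 + 31/1 = 31·H_{31}.
H_{31} = 4.0272, so E[T] = 124.8446.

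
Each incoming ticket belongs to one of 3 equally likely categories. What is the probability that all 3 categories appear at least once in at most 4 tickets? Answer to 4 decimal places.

0.4444

Let A_i be the event that category i is missing after 4 tickets. By inclusion–exclusion on the A_i,
P(all seen) = Σ_{j=0}^{3} (-1)^j C(3,j)((3-j)/3)^4
= 1.00000 - 0.59259 + 0.03704 - 0.00000
= 0.44444.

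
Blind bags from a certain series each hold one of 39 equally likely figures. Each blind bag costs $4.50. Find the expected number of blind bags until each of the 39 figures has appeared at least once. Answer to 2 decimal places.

Split into phases: going from k distinct to k+1 distinct takes on average 39/(39-k) blind bags.
E[T] = 39/39 + 39/38 + 39/37 + ... + 39/2 + 39/1 = 39·H_{39}.
H_{39} = 4.254, so E[T] = 165.888.

165.89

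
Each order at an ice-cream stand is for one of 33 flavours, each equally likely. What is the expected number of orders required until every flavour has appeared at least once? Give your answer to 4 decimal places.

Split into phases: going from k distinct to k+1 distinct takes on average 33/(33-k) orders.
E[T] = 33/33 + 33/32 + 33/31 + ... + 33/2 + 33/1 = 33·H_{33}.
H_{33} = 4.08880, so E[T] = 134.93034.

134.9303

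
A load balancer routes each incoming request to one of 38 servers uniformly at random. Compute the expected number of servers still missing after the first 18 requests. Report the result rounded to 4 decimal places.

23.5131

For each server, P(unseen after 18) = (37/38)^18 = 0.61877.
By linearity of expectation, E[unseen] = 38·(37/38)^18 = 23.51310.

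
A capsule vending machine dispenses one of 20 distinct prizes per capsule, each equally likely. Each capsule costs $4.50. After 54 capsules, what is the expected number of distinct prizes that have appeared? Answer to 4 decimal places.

For each prize, P(seen in 54 capsules) = 1 - (19/20)^54 = 0.93733.
By linearity of expectation, E[distinct seen] = 20·(1 - (19/20)^54) = 18.74656.

18.7466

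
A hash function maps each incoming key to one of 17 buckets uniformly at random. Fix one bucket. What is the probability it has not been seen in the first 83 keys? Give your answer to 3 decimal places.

Each key misses the fixed bucket with probability (17-1)/17 = 16/17, independently.
P(still missing after 83) = (16/17)^83 = 0.0065.

0.007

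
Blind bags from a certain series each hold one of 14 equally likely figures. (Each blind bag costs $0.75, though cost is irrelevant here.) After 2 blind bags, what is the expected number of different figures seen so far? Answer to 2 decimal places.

For each figure, P(seen in 2 blind bags) = 1 - (13/14)^2 = 0.138.
By linearity of expectation, E[distinct seen] = 14·(1 - (13/14)^2) = 1.929.

1.93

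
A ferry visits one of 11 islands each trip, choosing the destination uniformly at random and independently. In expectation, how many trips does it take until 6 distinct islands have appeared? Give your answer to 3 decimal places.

Going from k to k+1 distinct takes a geometric number of trips with mean 11/(11-k).
Sum over k = 0,...,5: E = 11/11 + 11/10 + 11/9 + 11/8 + 11/7 + 11/6 = 8.1020.

8.102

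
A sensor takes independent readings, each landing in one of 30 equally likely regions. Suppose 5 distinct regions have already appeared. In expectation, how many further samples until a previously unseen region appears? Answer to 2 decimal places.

1.20

The number of samples until the next new region is geometric with success probability 25/30, so its mean is 30/25.
E = 30/25 = 1.200.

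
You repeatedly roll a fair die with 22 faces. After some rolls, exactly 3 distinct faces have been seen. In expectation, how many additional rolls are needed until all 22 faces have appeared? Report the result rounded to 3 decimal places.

From k distinct to k+1 distinct takes on average 22/(22-k) rolls.
Sum over k = 3,...,21: E = 22/19 + 22/18 + 22/17 + ... + 22/2 + 22/1 = 78.0503.

78.050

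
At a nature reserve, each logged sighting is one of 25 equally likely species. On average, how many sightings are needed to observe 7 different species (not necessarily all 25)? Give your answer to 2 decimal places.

With k distinct species already seen, the next new one arrives after an expected 25/(25-k) sightings.
Sum over k = 0,...,6: E = 25/25 + 25/24 + 25/23 + ... + 25/20 + 25/19 = 8.021.

8.02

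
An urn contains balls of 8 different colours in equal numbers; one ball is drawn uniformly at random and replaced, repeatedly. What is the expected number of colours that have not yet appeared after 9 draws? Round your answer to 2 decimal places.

2.41

For each colour, P(unseen after 9) = (7/8)^9 = 0.301.
By linearity of expectation, E[unseen] = 8·(7/8)^9 = 2.405.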